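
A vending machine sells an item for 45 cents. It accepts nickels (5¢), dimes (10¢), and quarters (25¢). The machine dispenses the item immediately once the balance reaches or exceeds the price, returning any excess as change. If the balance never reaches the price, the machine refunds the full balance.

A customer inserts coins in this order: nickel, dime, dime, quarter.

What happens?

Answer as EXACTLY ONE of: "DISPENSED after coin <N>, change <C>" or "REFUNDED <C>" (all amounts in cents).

Price: 45¢
Coin 1 (nickel, 5¢): balance = 5¢
Coin 2 (dime, 10¢): balance = 15¢
Coin 3 (dime, 10¢): balance = 25¢
Coin 4 (quarter, 25¢): balance = 50¢
  → balance >= price → DISPENSE, change = 50 - 45 = 5¢

Answer: DISPENSED after coin 4, change 5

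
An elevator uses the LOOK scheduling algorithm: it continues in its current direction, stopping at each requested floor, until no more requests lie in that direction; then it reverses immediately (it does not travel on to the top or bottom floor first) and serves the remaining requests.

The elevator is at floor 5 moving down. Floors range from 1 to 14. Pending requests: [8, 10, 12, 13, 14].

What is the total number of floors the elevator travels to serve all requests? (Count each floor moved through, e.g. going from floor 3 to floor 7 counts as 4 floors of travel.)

Answer: 9

Derivation:
Start at floor 5 moving down, LOOK stop order: [8, 10, 12, 13, 14]
  5 → 8: |8-5| = 3, total = 3
  8 → 10: |10-8| = 2, total = 5
  10 → 12: |12-10| = 2, total = 7
  12 → 13: |13-12| = 1, total = 8
  13 → 14: |14-13| = 1, total = 9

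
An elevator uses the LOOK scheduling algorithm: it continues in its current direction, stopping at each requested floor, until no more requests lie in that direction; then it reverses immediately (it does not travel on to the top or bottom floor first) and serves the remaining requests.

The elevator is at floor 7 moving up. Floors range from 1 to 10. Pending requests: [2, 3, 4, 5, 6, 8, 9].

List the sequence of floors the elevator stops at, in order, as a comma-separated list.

Current: 7, moving UP
Serve above first (ascending): [8, 9]
Then reverse, serve below (descending): [6, 5, 4, 3, 2]

Answer: 8, 9, 6, 5, 4, 3, 2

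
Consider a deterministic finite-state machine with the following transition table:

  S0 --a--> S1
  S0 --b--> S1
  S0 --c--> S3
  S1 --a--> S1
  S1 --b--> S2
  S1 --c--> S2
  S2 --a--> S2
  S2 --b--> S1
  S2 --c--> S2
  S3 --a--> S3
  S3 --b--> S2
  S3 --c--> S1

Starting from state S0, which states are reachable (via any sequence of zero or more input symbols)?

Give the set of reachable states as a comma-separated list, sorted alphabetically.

BFS from S0:
  visit S0: S0--a-->S1 (new), S0--b-->S1 (seen), S0--c-->S3 (new)
  visit S1: S1--a-->S1 (seen), S1--b-->S2 (new), S1--c-->S2 (seen)
  visit S3: S3--a-->S3 (seen), S3--b-->S2 (seen), S3--c-->S1 (seen)
  visit S2: S2--a-->S2 (seen), S2--b-->S1 (seen), S2--c-->S2 (seen)

Answer: S0, S1, S2, S3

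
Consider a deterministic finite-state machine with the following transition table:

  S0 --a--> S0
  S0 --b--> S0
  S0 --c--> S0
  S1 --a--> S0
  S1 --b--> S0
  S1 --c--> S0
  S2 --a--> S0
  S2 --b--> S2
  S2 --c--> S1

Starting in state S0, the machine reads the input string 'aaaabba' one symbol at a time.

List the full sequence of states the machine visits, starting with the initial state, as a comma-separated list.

Answer: S0, S0, S0, S0, S0, S0, S0, S0

Derivation:
Start: S0
  read 'a': S0 --a--> S0
  read 'a': S0 --a--> S0
  read 'a': S0 --a--> S0
  read 'a': S0 --a--> S0
  read 'b': S0 --b--> S0
  read 'b': S0 --b--> S0
  read 'a': S0 --a--> S0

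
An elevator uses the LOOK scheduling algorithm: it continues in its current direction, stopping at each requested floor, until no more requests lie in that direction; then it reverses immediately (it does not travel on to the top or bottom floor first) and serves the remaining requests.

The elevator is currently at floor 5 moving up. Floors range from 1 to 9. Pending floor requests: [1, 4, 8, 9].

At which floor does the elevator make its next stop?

Current floor: 5, direction: up
Requests above: [8, 9]
Requests below: [1, 4]
Moving up and requests lie above → nearest above is min([8, 9]) = 8

Answer: 8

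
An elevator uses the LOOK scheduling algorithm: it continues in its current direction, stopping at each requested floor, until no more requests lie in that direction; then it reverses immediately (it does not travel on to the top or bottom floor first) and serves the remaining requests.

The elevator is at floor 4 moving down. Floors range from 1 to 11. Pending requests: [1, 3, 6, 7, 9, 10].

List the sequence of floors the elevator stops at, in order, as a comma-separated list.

Current: 4, moving DOWN
Serve below first (descending): [3, 1]
Then reverse, serve above (ascending): [6, 7, 9, 10]

Answer: 3, 1, 6, 7, 9, 10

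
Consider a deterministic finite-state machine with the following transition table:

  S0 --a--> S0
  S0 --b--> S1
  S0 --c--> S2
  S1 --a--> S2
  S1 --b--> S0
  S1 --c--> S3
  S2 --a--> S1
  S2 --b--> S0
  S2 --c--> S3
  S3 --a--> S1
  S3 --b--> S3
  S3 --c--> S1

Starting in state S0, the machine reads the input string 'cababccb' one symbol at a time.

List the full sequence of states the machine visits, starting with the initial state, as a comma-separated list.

Answer: S0, S2, S1, S0, S0, S1, S3, S1, S0

Derivation:
Start: S0
  read 'c': S0 --c--> S2
  read 'a': S2 --a--> S1
  read 'b': S1 --b--> S0
  read 'a': S0 --a--> S0
  read 'b': S0 --b--> S1
  read 'c': S1 --c--> S3
  read 'c': S3 --c--> S1
  read 'b': S1 --b--> S0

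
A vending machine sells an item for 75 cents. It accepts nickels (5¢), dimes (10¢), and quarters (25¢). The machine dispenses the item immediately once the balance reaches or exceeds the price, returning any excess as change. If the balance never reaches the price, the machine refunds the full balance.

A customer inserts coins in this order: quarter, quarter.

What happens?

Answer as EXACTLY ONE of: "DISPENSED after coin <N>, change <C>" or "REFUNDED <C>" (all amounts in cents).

Price: 75¢
Coin 1 (quarter, 25¢): balance = 25¢
Coin 2 (quarter, 25¢): balance = 50¢
All coins inserted, balance 50¢ < price 75¢ → REFUND 50¢

Answer: REFUNDED 50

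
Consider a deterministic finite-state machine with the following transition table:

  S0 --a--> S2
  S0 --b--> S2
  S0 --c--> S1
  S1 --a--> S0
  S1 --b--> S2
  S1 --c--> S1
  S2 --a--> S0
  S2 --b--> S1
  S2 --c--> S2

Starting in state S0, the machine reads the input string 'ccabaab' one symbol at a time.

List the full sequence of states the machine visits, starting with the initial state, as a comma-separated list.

Answer: S0, S1, S1, S0, S2, S0, S2, S1

Derivation:
Start: S0
  read 'c': S0 --c--> S1
  read 'c': S1 --c--> S1
  read 'a': S1 --a--> S0
  read 'b': S0 --b--> S2
  read 'a': S2 --a--> S0
  read 'a': S0 --a--> S2
  read 'b': S2 --b--> S1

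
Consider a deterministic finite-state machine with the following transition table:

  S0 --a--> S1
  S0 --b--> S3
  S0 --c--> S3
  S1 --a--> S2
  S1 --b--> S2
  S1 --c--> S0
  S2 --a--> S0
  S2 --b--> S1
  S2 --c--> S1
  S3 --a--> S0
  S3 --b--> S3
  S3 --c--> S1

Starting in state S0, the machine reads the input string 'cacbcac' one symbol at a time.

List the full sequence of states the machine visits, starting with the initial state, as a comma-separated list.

Start: S0
  read 'c': S0 --c--> S3
  read 'a': S3 --a--> S0
  read 'c': S0 --c--> S3
  read 'b': S3 --b--> S3
  read 'c': S3 --c--> S1
  read 'a': S1 --a--> S2
  read 'c': S2 --c--> S1

Answer: S0, S3, S0, S3, S3, S1, S2, S1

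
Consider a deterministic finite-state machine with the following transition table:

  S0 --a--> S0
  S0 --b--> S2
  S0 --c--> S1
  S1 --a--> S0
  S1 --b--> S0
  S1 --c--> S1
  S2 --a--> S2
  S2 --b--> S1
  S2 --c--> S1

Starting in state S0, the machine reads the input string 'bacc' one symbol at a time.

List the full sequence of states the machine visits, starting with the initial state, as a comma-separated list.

Start: S0
  read 'b': S0 --b--> S2
  read 'a': S2 --a--> S2
  read 'c': S2 --c--> S1
  read 'c': S1 --c--> S1

Answer: S0, S2, S2, S1, S1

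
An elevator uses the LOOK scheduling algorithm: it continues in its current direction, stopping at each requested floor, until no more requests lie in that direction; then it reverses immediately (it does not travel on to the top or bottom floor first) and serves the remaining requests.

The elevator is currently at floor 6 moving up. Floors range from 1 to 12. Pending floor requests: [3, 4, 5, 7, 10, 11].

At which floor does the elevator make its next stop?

Answer: 7

Derivation:
Current floor: 6, direction: up
Requests above: [7, 10, 11]
Requests below: [3, 4, 5]
Moving up and requests lie above → nearest above is min([7, 10, 11]) = 7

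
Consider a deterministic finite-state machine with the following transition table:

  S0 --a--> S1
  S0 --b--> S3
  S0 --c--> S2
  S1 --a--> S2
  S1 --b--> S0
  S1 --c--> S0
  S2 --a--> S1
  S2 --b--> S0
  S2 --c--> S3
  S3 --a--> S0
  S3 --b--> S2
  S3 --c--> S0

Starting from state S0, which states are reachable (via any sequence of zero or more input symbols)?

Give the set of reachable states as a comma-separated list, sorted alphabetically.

Answer: S0, S1, S2, S3

Derivation:
BFS from S0:
  visit S0: S0--a-->S1 (new), S0--b-->S3 (new), S0--c-->S2 (new)
  visit S1: S1--a-->S2 (seen), S1--b-->S0 (seen), S1--c-->S0 (seen)
  visit S3: S3--a-->S0 (seen), S3--b-->S2 (seen), S3--c-->S0 (seen)
  visit S2: S2--a-->S1 (seen), S2--b-->S0 (seen), S2--c-->S3 (seen)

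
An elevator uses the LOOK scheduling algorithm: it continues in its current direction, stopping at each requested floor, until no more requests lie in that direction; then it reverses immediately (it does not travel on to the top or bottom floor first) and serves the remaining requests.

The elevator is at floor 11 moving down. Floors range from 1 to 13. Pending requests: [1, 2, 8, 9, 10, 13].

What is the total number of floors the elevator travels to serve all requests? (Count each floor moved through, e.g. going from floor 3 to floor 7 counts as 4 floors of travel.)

Answer: 22

Derivation:
Start at floor 11 moving down, LOOK stop order: [10, 9, 8, 2, 1, 13]
  11 → 10: |10-11| = 1, total = 1
  10 → 9: |9-10| = 1, total = 2
  9 → 8: |8-9| = 1, total = 3
  8 → 2: |2-8| = 6, total = 9
  2 → 1: |1-2| = 1, total = 10
  1 → 13: |13-1| = 12, total = 22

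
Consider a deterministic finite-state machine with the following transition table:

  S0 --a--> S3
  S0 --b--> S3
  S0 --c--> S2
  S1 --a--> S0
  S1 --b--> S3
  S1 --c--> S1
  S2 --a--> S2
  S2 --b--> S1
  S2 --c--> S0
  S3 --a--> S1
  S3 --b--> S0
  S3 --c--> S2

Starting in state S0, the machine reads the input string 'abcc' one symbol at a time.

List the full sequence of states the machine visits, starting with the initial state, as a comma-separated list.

Answer: S0, S3, S0, S2, S0

Derivation:
Start: S0
  read 'a': S0 --a--> S3
  read 'b': S3 --b--> S0
  read 'c': S0 --c--> S2
  read 'c': S2 --c--> S0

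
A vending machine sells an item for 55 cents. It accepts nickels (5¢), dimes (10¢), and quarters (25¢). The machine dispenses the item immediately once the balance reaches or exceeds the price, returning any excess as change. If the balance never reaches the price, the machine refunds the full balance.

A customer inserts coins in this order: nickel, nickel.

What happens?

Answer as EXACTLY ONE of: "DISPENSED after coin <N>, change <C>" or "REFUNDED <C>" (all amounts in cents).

Price: 55¢
Coin 1 (nickel, 5¢): balance = 5¢
Coin 2 (nickel, 5¢): balance = 10¢
All coins inserted, balance 10¢ < price 55¢ → REFUND 10¢

Answer: REFUNDED 10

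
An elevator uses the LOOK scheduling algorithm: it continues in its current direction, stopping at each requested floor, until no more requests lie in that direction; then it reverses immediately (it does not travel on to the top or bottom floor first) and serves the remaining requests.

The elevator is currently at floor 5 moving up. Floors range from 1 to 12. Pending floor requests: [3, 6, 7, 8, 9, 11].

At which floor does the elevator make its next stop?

Answer: 6

Derivation:
Current floor: 5, direction: up
Requests above: [6, 7, 8, 9, 11]
Requests below: [3]
Moving up and requests lie above → nearest above is min([6, 7, 8, 9, 11]) = 6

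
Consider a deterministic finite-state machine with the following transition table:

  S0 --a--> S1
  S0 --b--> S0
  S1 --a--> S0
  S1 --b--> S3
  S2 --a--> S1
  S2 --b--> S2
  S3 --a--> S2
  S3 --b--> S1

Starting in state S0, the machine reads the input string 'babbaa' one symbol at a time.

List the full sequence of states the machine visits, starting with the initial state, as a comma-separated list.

Answer: S0, S0, S1, S3, S1, S0, S1

Derivation:
Start: S0
  read 'b': S0 --b--> S0
  read 'a': S0 --a--> S1
  read 'b': S1 --b--> S3
  read 'b': S3 --b--> S1
  read 'a': S1 --a--> S0
  read 'a': S0 --a--> S1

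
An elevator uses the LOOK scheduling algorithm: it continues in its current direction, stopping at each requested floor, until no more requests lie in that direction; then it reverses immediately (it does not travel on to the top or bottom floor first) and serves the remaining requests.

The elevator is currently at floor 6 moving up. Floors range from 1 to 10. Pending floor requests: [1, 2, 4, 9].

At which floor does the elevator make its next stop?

Current floor: 6, direction: up
Requests above: [9]
Requests below: [1, 2, 4]
Moving up and requests lie above → nearest above is min([9]) = 9

Answer: 9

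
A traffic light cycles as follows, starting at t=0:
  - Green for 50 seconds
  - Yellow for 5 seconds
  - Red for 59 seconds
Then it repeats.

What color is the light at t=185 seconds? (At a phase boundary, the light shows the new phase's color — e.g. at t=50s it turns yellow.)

Cycle length = 50 + 5 + 59 = 114s
t = 185, phase_t = 185 mod 114 = 71
71 >= 55 → RED

Answer: red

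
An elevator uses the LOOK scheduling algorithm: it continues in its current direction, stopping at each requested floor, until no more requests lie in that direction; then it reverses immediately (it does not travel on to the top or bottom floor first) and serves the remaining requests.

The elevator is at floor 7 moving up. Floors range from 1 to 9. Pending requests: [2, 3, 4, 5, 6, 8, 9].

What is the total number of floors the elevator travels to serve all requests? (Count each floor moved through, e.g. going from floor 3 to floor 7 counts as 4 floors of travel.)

Answer: 9

Derivation:
Start at floor 7 moving up, LOOK stop order: [8, 9, 6, 5, 4, 3, 2]
  7 → 8: |8-7| = 1, total = 1
  8 → 9: |9-8| = 1, total = 2
  9 → 6: |6-9| = 3, total = 5
  6 → 5: |5-6| = 1, total = 6
  5 → 4: |4-5| = 1, total = 7
  4 → 3: |3-4| = 1, total = 8
  3 → 2: |2-3| = 1, total = 9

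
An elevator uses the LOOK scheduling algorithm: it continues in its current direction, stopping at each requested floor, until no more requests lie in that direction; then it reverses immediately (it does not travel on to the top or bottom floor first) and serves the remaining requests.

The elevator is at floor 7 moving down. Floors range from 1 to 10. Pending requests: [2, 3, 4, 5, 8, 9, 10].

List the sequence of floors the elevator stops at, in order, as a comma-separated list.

Answer: 5, 4, 3, 2, 8, 9, 10

Derivation:
Current: 7, moving DOWN
Serve below first (descending): [5, 4, 3, 2]
Then reverse, serve above (ascending): [8, 9, 10]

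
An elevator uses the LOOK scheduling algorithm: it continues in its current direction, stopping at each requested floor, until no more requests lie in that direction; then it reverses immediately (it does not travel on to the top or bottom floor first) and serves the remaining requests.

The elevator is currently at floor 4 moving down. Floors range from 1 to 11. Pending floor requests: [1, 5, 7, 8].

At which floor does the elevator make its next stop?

Current floor: 4, direction: down
Requests above: [5, 7, 8]
Requests below: [1]
Moving down and requests lie below → nearest below is max([1]) = 1

Answer: 1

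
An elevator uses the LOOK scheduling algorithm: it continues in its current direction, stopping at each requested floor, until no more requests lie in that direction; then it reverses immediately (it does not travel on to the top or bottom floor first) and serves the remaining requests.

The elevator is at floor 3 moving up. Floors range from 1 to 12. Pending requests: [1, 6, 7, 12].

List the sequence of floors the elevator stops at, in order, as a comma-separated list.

Current: 3, moving UP
Serve above first (ascending): [6, 7, 12]
Then reverse, serve below (descending): [1]

Answer: 6, 7, 12, 1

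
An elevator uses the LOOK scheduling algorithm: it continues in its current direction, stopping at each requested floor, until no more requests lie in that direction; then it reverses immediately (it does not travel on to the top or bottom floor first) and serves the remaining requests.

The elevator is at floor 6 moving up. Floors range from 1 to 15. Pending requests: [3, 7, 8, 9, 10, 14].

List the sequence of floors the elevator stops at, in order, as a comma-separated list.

Current: 6, moving UP
Serve above first (ascending): [7, 8, 9, 10, 14]
Then reverse, serve below (descending): [3]

Answer: 7, 8, 9, 10, 14, 3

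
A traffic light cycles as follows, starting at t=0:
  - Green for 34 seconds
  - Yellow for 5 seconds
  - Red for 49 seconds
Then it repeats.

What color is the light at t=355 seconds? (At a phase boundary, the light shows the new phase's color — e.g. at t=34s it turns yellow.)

Cycle length = 34 + 5 + 49 = 88s
t = 355, phase_t = 355 mod 88 = 3
3 < 34 (green end) → GREEN

Answer: green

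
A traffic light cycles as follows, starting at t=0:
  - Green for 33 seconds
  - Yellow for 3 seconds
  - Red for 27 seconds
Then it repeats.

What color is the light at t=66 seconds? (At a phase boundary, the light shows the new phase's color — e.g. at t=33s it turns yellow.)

Cycle length = 33 + 3 + 27 = 63s
t = 66, phase_t = 66 mod 63 = 3
3 < 33 (green end) → GREEN

Answer: green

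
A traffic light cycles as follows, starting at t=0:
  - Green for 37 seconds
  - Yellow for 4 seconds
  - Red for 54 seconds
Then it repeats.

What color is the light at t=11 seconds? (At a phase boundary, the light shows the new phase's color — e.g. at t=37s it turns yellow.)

Answer: green

Derivation:
Cycle length = 37 + 4 + 54 = 95s
t = 11, phase_t = 11 mod 95 = 11
11 < 37 (green end) → GREEN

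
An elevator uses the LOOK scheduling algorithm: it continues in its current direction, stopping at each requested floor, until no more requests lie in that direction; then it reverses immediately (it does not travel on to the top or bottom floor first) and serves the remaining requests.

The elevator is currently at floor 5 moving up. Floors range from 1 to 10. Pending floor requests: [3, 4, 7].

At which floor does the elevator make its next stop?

Answer: 7

Derivation:
Current floor: 5, direction: up
Requests above: [7]
Requests below: [3, 4]
Moving up and requests lie above → nearest above is min([7]) = 7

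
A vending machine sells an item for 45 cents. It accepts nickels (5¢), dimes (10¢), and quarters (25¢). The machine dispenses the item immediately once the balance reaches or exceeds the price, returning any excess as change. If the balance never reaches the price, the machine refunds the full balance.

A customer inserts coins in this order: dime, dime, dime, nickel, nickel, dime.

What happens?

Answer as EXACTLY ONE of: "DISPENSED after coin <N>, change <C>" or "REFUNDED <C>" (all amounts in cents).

Answer: DISPENSED after coin 6, change 5

Derivation:
Price: 45¢
Coin 1 (dime, 10¢): balance = 10¢
Coin 2 (dime, 10¢): balance = 20¢
Coin 3 (dime, 10¢): balance = 30¢
Coin 4 (nickel, 5¢): balance = 35¢
Coin 5 (nickel, 5¢): balance = 40¢
Coin 6 (dime, 10¢): balance = 50¢
  → balance >= price → DISPENSE, change = 50 - 45 = 5¢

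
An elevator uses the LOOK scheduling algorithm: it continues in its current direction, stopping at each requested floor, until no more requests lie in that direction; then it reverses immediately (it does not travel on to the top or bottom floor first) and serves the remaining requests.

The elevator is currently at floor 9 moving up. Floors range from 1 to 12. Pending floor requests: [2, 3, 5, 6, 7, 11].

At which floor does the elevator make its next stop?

Answer: 11

Derivation:
Current floor: 9, direction: up
Requests above: [11]
Requests below: [2, 3, 5, 6, 7]
Moving up and requests lie above → nearest above is min([11]) = 11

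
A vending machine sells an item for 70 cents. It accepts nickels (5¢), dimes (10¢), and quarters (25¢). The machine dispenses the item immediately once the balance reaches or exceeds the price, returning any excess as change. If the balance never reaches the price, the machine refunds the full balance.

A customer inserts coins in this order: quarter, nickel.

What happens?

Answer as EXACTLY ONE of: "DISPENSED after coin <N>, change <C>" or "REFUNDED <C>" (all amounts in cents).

Price: 70¢
Coin 1 (quarter, 25¢): balance = 25¢
Coin 2 (nickel, 5¢): balance = 30¢
All coins inserted, balance 30¢ < price 70¢ → REFUND 30¢

Answer: REFUNDED 30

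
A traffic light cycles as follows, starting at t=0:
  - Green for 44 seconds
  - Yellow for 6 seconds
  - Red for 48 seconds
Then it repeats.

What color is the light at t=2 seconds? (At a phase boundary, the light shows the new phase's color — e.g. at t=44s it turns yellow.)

Cycle length = 44 + 6 + 48 = 98s
t = 2, phase_t = 2 mod 98 = 2
2 < 44 (green end) → GREEN

Answer: green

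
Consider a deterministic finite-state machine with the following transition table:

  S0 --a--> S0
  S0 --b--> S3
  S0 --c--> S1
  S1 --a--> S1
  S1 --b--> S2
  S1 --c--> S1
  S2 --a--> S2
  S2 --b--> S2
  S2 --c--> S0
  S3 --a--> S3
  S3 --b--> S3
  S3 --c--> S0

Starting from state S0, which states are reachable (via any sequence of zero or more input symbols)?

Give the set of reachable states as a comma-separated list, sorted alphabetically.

Answer: S0, S1, S2, S3

Derivation:
BFS from S0:
  visit S0: S0--a-->S0 (seen), S0--b-->S3 (new), S0--c-->S1 (new)
  visit S3: S3--a-->S3 (seen), S3--b-->S3 (seen), S3--c-->S0 (seen)
  visit S1: S1--a-->S1 (seen), S1--b-->S2 (new), S1--c-->S1 (seen)
  visit S2: S2--a-->S2 (seen), S2--b-->S2 (seen), S2--c-->S0 (seen)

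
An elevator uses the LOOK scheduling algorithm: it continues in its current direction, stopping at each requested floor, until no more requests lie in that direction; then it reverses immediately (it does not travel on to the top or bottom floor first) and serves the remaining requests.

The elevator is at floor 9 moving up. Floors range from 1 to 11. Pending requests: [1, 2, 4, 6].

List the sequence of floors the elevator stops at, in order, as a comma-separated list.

Current: 9, moving UP
Serve above first (ascending): []
Then reverse, serve below (descending): [6, 4, 2, 1]

Answer: 6, 4, 2, 1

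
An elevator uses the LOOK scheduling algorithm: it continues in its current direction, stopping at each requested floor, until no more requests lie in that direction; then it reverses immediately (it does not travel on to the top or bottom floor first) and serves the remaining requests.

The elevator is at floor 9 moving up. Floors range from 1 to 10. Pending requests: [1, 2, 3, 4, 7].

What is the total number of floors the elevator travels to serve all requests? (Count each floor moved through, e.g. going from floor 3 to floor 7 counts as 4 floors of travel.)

Start at floor 9 moving up, LOOK stop order: [7, 4, 3, 2, 1]
  9 → 7: |7-9| = 2, total = 2
  7 → 4: |4-7| = 3, total = 5
  4 → 3: |3-4| = 1, total = 6
  3 → 2: |2-3| = 1, total = 7
  2 → 1: |1-2| = 1, total = 8

Answer: 8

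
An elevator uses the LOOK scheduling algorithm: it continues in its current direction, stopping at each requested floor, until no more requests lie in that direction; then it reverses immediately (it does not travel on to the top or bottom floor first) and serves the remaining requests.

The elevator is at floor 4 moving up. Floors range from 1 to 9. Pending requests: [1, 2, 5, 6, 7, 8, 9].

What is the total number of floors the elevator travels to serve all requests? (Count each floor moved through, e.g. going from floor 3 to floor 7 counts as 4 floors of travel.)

Answer: 13

Derivation:
Start at floor 4 moving up, LOOK stop order: [5, 6, 7, 8, 9, 2, 1]
  4 → 5: |5-4| = 1, total = 1
  5 → 6: |6-5| = 1, total = 2
  6 → 7: |7-6| = 1, total = 3
  7 → 8: |8-7| = 1, total = 4
  8 → 9: |9-8| = 1, total = 5
  9 → 2: |2-9| = 7, total = 12
  2 → 1: |1-2| = 1, total = 13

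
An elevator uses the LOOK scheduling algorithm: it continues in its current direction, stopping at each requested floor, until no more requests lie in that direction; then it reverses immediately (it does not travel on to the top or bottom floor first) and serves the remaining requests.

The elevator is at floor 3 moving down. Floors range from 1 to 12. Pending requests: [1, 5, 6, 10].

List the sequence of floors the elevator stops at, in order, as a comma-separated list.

Current: 3, moving DOWN
Serve below first (descending): [1]
Then reverse, serve above (ascending): [5, 6, 10]

Answer: 1, 5, 6, 10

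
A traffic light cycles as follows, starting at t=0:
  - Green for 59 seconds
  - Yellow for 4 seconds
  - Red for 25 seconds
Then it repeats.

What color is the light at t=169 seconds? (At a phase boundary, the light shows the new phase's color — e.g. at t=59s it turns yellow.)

Cycle length = 59 + 4 + 25 = 88s
t = 169, phase_t = 169 mod 88 = 81
81 >= 63 → RED

Answer: red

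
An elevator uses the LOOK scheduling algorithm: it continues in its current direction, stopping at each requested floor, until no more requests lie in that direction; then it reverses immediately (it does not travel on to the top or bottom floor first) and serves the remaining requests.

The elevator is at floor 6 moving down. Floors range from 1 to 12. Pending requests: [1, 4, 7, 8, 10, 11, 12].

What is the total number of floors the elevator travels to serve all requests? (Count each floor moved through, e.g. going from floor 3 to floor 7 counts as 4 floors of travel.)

Answer: 16

Derivation:
Start at floor 6 moving down, LOOK stop order: [4, 1, 7, 8, 10, 11, 12]
  6 → 4: |4-6| = 2, total = 2
  4 → 1: |1-4| = 3, total = 5
  1 → 7: |7-1| = 6, total = 11
  7 → 8: |8-7| = 1, total = 12
  8 → 10: |10-8| = 2, total = 14
  10 → 11: |11-10| = 1, total = 15
  11 → 12: |12-11| = 1, total = 16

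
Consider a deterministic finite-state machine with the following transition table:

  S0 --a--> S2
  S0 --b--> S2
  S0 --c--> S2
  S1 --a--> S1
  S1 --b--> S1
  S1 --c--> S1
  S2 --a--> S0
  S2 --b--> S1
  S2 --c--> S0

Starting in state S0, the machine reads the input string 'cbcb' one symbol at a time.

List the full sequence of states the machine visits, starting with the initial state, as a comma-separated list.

Start: S0
  read 'c': S0 --c--> S2
  read 'b': S2 --b--> S1
  read 'c': S1 --c--> S1
  read 'b': S1 --b--> S1

Answer: S0, S2, S1, S1, S1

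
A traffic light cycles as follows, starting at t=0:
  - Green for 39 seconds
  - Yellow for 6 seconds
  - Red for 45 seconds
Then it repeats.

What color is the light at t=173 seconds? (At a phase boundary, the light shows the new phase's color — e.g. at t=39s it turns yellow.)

Cycle length = 39 + 6 + 45 = 90s
t = 173, phase_t = 173 mod 90 = 83
83 >= 45 → RED

Answer: red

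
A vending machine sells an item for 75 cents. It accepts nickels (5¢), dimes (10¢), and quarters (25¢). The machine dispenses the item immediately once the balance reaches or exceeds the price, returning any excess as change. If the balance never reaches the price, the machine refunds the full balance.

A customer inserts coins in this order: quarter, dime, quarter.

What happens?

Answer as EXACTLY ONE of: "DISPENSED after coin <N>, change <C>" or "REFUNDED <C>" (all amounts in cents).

Answer: REFUNDED 60

Derivation:
Price: 75¢
Coin 1 (quarter, 25¢): balance = 25¢
Coin 2 (dime, 10¢): balance = 35¢
Coin 3 (quarter, 25¢): balance = 60¢
All coins inserted, balance 60¢ < price 75¢ → REFUND 60¢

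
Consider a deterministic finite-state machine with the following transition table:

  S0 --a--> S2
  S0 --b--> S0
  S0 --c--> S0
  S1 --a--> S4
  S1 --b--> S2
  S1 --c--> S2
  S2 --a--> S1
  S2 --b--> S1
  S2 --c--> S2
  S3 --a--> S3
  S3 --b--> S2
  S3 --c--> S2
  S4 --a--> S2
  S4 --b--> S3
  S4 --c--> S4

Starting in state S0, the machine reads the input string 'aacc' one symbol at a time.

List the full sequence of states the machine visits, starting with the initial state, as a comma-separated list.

Answer: S0, S2, S1, S2, S2

Derivation:
Start: S0
  read 'a': S0 --a--> S2
  read 'a': S2 --a--> S1
  read 'c': S1 --c--> S2
  read 'c': S2 --c--> S2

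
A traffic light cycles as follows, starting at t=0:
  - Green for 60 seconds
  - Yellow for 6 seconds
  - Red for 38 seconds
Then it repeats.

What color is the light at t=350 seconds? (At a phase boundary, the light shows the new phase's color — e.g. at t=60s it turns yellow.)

Answer: green

Derivation:
Cycle length = 60 + 6 + 38 = 104s
t = 350, phase_t = 350 mod 104 = 38
38 < 60 (green end) → GREEN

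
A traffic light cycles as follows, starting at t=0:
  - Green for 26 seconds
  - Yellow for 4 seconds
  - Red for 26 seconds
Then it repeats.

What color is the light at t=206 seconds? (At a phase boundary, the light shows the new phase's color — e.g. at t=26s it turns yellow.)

Answer: red

Derivation:
Cycle length = 26 + 4 + 26 = 56s
t = 206, phase_t = 206 mod 56 = 38
38 >= 30 → RED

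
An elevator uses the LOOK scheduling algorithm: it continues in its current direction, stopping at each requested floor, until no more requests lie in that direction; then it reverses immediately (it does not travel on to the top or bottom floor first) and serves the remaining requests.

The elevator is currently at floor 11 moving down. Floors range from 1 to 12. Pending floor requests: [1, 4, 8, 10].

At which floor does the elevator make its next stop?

Answer: 10

Derivation:
Current floor: 11, direction: down
Requests above: []
Requests below: [1, 4, 8, 10]
Moving down and requests lie below → nearest below is max([1, 4, 8, 10]) = 10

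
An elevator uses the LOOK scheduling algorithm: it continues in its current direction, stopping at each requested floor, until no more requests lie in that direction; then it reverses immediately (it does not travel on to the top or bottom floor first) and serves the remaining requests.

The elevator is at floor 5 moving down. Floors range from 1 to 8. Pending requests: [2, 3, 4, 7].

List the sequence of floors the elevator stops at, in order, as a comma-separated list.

Answer: 4, 3, 2, 7

Derivation:
Current: 5, moving DOWN
Serve below first (descending): [4, 3, 2]
Then reverse, serve above (ascending): [7]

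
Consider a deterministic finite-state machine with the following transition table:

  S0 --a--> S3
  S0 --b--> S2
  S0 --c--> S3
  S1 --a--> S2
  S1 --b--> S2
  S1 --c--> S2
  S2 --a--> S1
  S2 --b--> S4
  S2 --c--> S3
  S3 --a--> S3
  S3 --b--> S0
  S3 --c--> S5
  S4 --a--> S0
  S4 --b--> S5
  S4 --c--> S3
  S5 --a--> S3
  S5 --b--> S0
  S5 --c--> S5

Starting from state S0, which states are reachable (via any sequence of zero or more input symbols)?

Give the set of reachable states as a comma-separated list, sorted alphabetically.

BFS from S0:
  visit S0: S0--a-->S3 (new), S0--b-->S2 (new), S0--c-->S3 (seen)
  visit S3: S3--a-->S3 (seen), S3--b-->S0 (seen), S3--c-->S5 (new)
  visit S2: S2--a-->S1 (new), S2--b-->S4 (new), S2--c-->S3 (seen)
  visit S5: S5--a-->S3 (seen), S5--b-->S0 (seen), S5--c-->S5 (seen)
  visit S1: S1--a-->S2 (seen), S1--b-->S2 (seen), S1--c-->S2 (seen)
  visit S4: S4--a-->S0 (seen), S4--b-->S5 (seen), S4--c-->S3 (seen)

Answer: S0, S1, S2, S3, S4, S5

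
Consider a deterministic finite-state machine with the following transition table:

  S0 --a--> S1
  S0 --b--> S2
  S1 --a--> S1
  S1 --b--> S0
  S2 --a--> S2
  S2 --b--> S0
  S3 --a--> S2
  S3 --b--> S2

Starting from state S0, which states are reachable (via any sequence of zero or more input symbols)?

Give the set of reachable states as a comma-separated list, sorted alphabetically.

Answer: S0, S1, S2

Derivation:
BFS from S0:
  visit S0: S0--a-->S1 (new), S0--b-->S2 (new)
  visit S1: S1--a-->S1 (seen), S1--b-->S0 (seen)
  visit S2: S2--a-->S2 (seen), S2--b-->S0 (seen)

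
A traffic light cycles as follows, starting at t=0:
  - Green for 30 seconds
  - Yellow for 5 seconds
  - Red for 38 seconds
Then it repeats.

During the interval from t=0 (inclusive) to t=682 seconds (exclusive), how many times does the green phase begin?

Cycle = 30+5+38 = 73s
green phase starts at t = k*73 + 0 for k=0,1,2,...
Need k*73+0 < 682 → k < 9.342
k ∈ {0, ..., 9} → 10 starts

Answer: 10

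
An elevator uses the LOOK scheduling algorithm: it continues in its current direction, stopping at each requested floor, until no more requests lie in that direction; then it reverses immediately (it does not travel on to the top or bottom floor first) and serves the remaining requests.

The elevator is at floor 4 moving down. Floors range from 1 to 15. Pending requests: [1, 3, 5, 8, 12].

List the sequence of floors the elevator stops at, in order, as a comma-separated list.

Current: 4, moving DOWN
Serve below first (descending): [3, 1]
Then reverse, serve above (ascending): [5, 8, 12]

Answer: 3, 1, 5, 8, 12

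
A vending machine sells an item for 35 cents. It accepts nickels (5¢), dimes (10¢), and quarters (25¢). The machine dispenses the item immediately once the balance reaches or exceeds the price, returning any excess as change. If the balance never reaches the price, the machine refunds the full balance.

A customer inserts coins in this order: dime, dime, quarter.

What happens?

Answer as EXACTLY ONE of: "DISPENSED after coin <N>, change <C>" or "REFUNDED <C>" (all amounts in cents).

Price: 35¢
Coin 1 (dime, 10¢): balance = 10¢
Coin 2 (dime, 10¢): balance = 20¢
Coin 3 (quarter, 25¢): balance = 45¢
  → balance >= price → DISPENSE, change = 45 - 35 = 10¢

Answer: DISPENSED after coin 3, change 10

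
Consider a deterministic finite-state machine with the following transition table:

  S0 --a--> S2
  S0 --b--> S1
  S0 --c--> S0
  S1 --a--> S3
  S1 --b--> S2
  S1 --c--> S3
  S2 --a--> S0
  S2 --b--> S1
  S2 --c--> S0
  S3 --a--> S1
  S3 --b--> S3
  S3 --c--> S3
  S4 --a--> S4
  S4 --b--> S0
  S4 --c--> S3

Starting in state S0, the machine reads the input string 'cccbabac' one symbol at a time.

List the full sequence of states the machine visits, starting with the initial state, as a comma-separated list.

Start: S0
  read 'c': S0 --c--> S0
  read 'c': S0 --c--> S0
  read 'c': S0 --c--> S0
  read 'b': S0 --b--> S1
  read 'a': S1 --a--> S3
  read 'b': S3 --b--> S3
  read 'a': S3 --a--> S1
  read 'c': S1 --c--> S3

Answer: S0, S0, S0, S0, S1, S3, S3, S1, S3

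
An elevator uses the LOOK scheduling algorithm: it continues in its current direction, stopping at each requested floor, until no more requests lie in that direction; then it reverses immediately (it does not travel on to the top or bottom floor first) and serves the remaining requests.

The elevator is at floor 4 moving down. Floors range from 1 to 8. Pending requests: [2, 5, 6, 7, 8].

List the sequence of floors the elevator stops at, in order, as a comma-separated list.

Answer: 2, 5, 6, 7, 8

Derivation:
Current: 4, moving DOWN
Serve below first (descending): [2]
Then reverse, serve above (ascending): [5, 6, 7, 8]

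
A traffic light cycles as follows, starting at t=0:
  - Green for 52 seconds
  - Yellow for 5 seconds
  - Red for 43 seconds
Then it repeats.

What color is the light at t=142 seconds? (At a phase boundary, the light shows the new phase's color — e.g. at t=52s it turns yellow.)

Answer: green

Derivation:
Cycle length = 52 + 5 + 43 = 100s
t = 142, phase_t = 142 mod 100 = 42
42 < 52 (green end) → GREEN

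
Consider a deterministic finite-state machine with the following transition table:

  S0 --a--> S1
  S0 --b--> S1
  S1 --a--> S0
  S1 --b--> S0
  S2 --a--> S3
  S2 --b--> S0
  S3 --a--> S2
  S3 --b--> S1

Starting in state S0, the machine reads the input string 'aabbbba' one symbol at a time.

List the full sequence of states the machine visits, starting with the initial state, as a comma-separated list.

Answer: S0, S1, S0, S1, S0, S1, S0, S1

Derivation:
Start: S0
  read 'a': S0 --a--> S1
  read 'a': S1 --a--> S0
  read 'b': S0 --b--> S1
  read 'b': S1 --b--> S0
  read 'b': S0 --b--> S1
  read 'b': S1 --b--> S0
  read 'a': S0 --a--> S1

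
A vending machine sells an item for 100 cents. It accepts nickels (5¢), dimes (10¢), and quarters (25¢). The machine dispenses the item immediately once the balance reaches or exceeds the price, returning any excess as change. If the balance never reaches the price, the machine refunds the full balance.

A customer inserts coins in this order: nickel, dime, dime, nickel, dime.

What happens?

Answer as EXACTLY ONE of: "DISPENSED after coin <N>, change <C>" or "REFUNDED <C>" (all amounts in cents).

Answer: REFUNDED 40

Derivation:
Price: 100¢
Coin 1 (nickel, 5¢): balance = 5¢
Coin 2 (dime, 10¢): balance = 15¢
Coin 3 (dime, 10¢): balance = 25¢
Coin 4 (nickel, 5¢): balance = 30¢
Coin 5 (dime, 10¢): balance = 40¢
All coins inserted, balance 40¢ < price 100¢ → REFUND 40¢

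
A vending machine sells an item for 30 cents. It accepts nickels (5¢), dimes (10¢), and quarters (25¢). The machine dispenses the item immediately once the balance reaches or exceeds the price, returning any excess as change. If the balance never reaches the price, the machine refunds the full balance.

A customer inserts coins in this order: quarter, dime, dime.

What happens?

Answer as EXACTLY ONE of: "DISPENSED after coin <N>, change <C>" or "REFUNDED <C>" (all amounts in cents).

Answer: DISPENSED after coin 2, change 5

Derivation:
Price: 30¢
Coin 1 (quarter, 25¢): balance = 25¢
Coin 2 (dime, 10¢): balance = 35¢
  → balance >= price → DISPENSE, change = 35 - 30 = 5¢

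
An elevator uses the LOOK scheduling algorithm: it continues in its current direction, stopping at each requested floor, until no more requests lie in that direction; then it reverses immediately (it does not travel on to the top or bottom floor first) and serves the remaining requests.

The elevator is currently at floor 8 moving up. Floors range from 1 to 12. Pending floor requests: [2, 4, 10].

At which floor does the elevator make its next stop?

Answer: 10

Derivation:
Current floor: 8, direction: up
Requests above: [10]
Requests below: [2, 4]
Moving up and requests lie above → nearest above is min([10]) = 10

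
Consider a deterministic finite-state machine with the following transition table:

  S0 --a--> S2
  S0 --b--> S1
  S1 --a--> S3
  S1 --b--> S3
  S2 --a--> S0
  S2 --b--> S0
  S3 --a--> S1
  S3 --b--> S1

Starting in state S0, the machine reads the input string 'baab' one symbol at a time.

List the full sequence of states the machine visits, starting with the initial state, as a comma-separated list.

Start: S0
  read 'b': S0 --b--> S1
  read 'a': S1 --a--> S3
  read 'a': S3 --a--> S1
  read 'b': S1 --b--> S3

Answer: S0, S1, S3, S1, S3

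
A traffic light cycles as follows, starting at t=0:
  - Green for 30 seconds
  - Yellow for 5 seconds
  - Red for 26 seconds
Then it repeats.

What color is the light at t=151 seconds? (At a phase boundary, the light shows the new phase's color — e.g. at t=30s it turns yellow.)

Answer: green

Derivation:
Cycle length = 30 + 5 + 26 = 61s
t = 151, phase_t = 151 mod 61 = 29
29 < 30 (green end) → GREEN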